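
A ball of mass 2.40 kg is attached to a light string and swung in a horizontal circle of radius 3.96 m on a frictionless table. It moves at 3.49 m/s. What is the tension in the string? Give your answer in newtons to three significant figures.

The tension is the only horizontal force, so it supplies the full centripetal force: T = m v²/r = 2.40 × (3.490)²/3.96 = 2.40 × 12.18/3.96 = 7.382 N.

7.38 N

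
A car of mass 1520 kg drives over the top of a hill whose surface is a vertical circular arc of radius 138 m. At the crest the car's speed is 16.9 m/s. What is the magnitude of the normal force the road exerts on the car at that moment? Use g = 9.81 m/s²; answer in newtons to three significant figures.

At the crest the centripetal acceleration points downward (toward the centre of the arc), so mg − N = mv²/r.
N = m(g − v²/r) = 1520 × (9.81 − (16.9)²/138) = 1520 × (9.81 − 2.070) = 1520 × 7.740 = 11770 N.

11800 N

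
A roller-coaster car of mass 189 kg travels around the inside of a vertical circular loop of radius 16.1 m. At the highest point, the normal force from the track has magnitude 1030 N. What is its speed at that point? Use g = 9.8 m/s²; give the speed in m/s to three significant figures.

At the top, N + mg = mv²/r, so v = √(r(N/m + g)) = √(16.1 × (1030/189 + 9.8)) = √(16.1 × 15.25) = √245.5 = 15.67 m/s.

15.7 m/s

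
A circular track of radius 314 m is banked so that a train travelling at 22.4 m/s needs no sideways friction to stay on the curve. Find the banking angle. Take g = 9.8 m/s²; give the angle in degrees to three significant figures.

9.26°

With no friction, the horizontal component of the normal force provides the centripetal force: N sinθ = mv²/r, while N cosθ = mg vertically.
Dividing: tanθ = v²/(r g) = (22.4)²/(314 × 9.8) = 501.8/3077 = 0.1631.
θ = arctan(0.1631) = 9.261°.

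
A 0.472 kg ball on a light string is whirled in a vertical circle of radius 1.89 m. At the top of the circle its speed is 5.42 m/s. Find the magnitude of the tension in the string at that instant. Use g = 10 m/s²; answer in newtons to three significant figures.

At the top, both T and the weight mg point inward (toward the centre), so T + mg = mv²/r.
T = m(v²/r − g) = 0.472 × ((5.42)²/1.89 − 10.0) = 0.472 × (15.54 − 10.0) = 0.472 × 5.543 = 2.616 N.

2.62 N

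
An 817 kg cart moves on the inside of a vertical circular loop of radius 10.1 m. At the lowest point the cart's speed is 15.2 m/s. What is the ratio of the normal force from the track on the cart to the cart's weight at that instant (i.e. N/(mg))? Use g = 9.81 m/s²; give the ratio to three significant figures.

At the bottom, N − mg = mv²/r, so N = m(v²/r + g) and N/(mg) = v²/(rg) + 1 = (15.2)²/(10.1 × 9.81) + 1 = 2.332 + 1 = 3.332.

3.33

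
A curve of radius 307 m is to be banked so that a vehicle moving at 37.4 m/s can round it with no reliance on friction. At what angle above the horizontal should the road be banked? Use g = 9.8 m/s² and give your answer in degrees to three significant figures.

With no friction, the horizontal component of the normal force provides the centripetal force: N sinθ = mv²/r, while N cosθ = mg vertically.
Dividing: tanθ = v²/(r g) = (37.4)²/(307 × 9.8) = 1399/3009 = 0.4649.
θ = arctan(0.4649) = 24.93°.

24.9°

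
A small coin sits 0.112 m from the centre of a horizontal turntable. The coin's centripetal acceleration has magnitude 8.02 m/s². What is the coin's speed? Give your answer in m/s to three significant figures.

a_c = v²/r ⇒ v = √(a_c · r) = √(8.02 × 0.112) = √0.8982 = 0.9478 m/s.

0.948 m/s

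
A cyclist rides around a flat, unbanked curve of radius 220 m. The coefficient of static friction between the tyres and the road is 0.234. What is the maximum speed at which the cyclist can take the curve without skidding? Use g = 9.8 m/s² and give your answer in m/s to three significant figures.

On a flat curve, static friction is the only horizontal force, so it must supply the full centripetal force: μ_s m g = m v²/r.
Mass cancels: v_max = √(μ_s g r) = √(0.234 × 9.8 × 220) = √504.5 = 22.46 m/s.

22.5 m/s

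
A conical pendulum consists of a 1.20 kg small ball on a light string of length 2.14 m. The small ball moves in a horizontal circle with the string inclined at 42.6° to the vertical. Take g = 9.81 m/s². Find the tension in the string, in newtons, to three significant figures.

Vertically the bob has no acceleration, so T cosθ = mg.
T = mg/cosθ = 1.20 × 9.81 / cos 42.6° = 11.77/0.7361 = 15.99 N.

16.0 N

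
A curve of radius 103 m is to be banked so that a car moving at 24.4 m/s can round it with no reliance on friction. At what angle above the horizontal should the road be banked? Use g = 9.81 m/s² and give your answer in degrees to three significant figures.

With no friction, the horizontal component of the normal force provides the centripetal force: N sinθ = mv²/r, while N cosθ = mg vertically.
Dividing: tanθ = v²/(r g) = (24.4)²/(103 × 9.81) = 595.4/1010 = 0.5892.
θ = arctan(0.5892) = 30.51°.

30.5°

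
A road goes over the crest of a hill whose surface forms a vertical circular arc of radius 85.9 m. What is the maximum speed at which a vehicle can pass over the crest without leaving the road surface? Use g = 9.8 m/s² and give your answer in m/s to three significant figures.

At the crest the centre of the circle is below the vehicle, so the net downward (centripetal) force is mg − N = mv²/r.
The vehicle leaves the road when N → 0, giving v_max = √(g r) = √(9.8 × 85.9) = 29.01 m/s.

29.0 m/s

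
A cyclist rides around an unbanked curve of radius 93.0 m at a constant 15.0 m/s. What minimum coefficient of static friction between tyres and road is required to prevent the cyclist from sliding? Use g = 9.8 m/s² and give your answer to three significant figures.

0.247

Friction provides the centripetal force: μ_s m g = m v²/r, so μ_s = v²/(g r) = (15.00)²/(9.8 × 93.0) = 225.0/911.4 = 0.2469.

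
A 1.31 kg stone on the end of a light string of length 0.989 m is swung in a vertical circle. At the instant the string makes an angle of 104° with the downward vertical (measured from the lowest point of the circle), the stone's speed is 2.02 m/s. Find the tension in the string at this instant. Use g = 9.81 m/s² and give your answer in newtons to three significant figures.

Take the radial direction toward the centre of the circle as positive. The component of the weight along the string toward the centre is −mg cos φ (φ measured from the bottom), so Newton's second law along the string gives T − mg cos φ = m v²/r.
cos 104° = -0.2419, so T = m(v²/r + g cos φ) = 1.31 × ((2.02)²/0.989 + 9.81 × -0.2419) = 1.31 × (4.126 + (-2.373)) = 1.31 × 1.753 = 2.296 N.

2.30 N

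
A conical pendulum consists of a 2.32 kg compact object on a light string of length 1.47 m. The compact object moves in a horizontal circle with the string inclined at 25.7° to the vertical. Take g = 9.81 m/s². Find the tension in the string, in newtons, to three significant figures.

25.3 N

Vertically the bob has no acceleration, so T cosθ = mg.
T = mg/cosθ = 2.32 × 9.81 / cos 25.7° = 22.76/0.9011 = 25.26 N.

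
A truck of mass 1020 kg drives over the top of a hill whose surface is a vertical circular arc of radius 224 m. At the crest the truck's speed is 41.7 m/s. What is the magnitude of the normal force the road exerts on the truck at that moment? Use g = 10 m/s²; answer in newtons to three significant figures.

2280 N

At the crest the centripetal acceleration points downward (toward the centre of the arc), so mg − N = mv²/r.
N = m(g − v²/r) = 1020 × (10.0 − (41.7)²/224) = 1020 × (10.0 − 7.763) = 1020 × 2.237 = 2282 N.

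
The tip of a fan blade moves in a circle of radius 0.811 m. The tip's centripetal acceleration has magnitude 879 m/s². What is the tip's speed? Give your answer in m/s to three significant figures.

a_c = v²/r ⇒ v = √(a_c · r) = √(879 × 0.811) = √712.9 = 26.70 m/s.

26.7 m/s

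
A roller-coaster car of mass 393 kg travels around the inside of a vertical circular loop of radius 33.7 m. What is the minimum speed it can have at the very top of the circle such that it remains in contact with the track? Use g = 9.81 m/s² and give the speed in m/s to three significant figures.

18.2 m/s

At the top, both weight mg and N point toward the centre: N + mg = mv²/r.
At minimum speed N → 0, so mg = mv_min²/r ⇒ v_min = √(g r) = √(9.81 × 33.7) = 18.18 m/s.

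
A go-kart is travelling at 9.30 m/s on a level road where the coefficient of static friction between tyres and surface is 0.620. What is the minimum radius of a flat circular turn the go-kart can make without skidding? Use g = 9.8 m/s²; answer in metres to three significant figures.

At the limit, μ_s m g = m v²/r, so r_min = v²/(μ_s g) = (9.30)²/(0.620 × 9.8) = 86.49/6.076 = 14.23 m.

14.2 m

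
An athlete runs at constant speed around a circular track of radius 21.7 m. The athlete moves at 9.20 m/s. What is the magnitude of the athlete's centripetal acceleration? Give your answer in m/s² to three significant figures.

a_c = v²/r = (9.200)²/21.7 = 84.64/21.7 = 3.900 m/s².

3.90 m/s²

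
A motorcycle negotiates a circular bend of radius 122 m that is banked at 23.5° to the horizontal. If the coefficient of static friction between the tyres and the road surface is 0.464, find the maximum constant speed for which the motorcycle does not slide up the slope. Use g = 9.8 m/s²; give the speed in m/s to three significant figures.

At the maximum speed, friction acts down the slope at its limiting value f = μN. Radially (horizontal, toward centre): N sinθ + μN cosθ = mv²/r. Vertically: N cosθ − μN sinθ = mg.
Dividing: v² = r g (sinθ + μcosθ)/(cosθ − μsinθ).
sinθ + μcosθ = 0.3987 + 0.464×0.9171 = 0.8243; cosθ − μsinθ = 0.9171 − 0.464×0.3987 = 0.7320.
v² = 122 × 9.8 × 0.8243/0.7320 = 1346 m²/s², so v = 36.69 m/s.

36.7 m/s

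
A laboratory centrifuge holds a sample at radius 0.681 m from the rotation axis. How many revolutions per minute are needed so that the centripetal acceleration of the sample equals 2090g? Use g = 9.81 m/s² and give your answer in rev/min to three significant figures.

Require ω²r = 2090g, so ω = √(2090 × 9.81/0.681) = 173.5 rad/s.
In rev/min: ω × 60/(2π) = 173.5 × 60/(2π) = 1657 rev/min.

1660 rev/min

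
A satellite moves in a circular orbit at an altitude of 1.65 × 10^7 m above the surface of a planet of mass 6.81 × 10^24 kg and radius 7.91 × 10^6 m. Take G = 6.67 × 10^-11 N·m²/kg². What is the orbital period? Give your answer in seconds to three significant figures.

35600 s

r = R + h = 7.91 × 10^6 + 1.65 × 10^7 = 2.441 × 10^7 m. Gravity provides the centripetal force: G M m / r² = m v² / r ⇒ v = √(GM/r) = 4314 m/s.
T = 2πr/v = 2π × 2.441 × 10^7 / 4314 = 35550 s.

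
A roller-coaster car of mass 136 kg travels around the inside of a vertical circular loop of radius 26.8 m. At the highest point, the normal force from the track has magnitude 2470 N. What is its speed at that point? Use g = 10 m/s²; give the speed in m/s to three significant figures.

27.5 m/s

At the top, N + mg = mv²/r, so v = √(r(N/m + g)) = √(26.8 × (2470/136 + 10.0)) = √(26.8 × 28.16) = √754.7 = 27.47 m/s.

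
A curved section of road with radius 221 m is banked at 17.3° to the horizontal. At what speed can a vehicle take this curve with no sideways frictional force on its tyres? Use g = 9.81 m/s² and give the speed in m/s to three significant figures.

26.0 m/s

On a frictionless banked curve, N sinθ = mv²/r and N cosθ = mg, so tanθ = v²/(rg).
v = √(r g tanθ) = √(221 × 9.81 × tan 17.3°) = √(221 × 9.81 × 0.3115) = √675.3 = 25.99 m/s.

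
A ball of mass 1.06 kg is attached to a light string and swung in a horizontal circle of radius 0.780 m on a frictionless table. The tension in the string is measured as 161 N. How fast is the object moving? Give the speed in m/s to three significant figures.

T = m v²/r ⇒ v = √(T r / m) = √(161 × 0.780 / 1.06) = √118.5 = 10.88 m/s.

10.9 m/s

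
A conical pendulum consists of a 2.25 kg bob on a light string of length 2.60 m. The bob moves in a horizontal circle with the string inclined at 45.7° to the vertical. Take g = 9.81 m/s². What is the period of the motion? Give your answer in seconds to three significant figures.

2.70 s

r = L sinθ = 1.861 m. From T sinθ = mω²r and T cosθ = mg: tanθ = ω²r/g, so ω² = g tanθ / r = g/(L cosθ).
ω = √(g/(L cosθ)) = √(9.81/(2.60 × 0.6984)) = √5.402 = 2.324 rad/s.
Period = 2π/ω = 2.703 s.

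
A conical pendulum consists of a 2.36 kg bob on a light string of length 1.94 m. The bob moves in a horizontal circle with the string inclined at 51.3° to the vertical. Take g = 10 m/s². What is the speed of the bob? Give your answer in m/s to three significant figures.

4.35 m/s

The radius of the circle is r = L sinθ = 1.94 × sin 51.3° = 1.514 m.
Horizontally T sinθ = mv²/r and vertically T cosθ = mg, so tanθ = v²/(rg).
v = √(r g tanθ) = √(1.514 × 10.0 × 1.248) = √18.90 = 4.347 m/s.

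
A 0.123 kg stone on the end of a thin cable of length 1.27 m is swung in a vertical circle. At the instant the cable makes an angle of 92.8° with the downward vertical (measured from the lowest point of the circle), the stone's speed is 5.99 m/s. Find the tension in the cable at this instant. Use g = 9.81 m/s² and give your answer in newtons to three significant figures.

Take the radial direction toward the centre of the circle as positive. The component of the weight along the string toward the centre is −mg cos φ (φ measured from the bottom), so Newton's second law along the string gives T − mg cos φ = m v²/r.
cos 92.8° = -0.04885, so T = m(v²/r + g cos φ) = 0.123 × ((5.99)²/1.27 + 9.81 × -0.04885) = 0.123 × (28.25 + (-0.4792)) = 0.123 × 27.77 = 3.416 N.

3.42 N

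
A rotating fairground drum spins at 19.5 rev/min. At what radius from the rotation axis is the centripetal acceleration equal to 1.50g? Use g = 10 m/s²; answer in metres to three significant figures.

3.60 m

ω = 19.5 rev/min × 2π/60 = 2.042 rad/s.
a_c = ω²r = 1.50g ⇒ r = 1.50 × 10.0 / (2.042)² = 15.00/4.170 = 3.597 m.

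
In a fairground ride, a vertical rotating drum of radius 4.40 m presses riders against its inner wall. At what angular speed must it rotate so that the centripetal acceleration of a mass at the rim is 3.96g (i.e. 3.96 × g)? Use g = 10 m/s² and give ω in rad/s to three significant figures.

3.00 rad/s

Centripetal acceleration a_c = ω²r. Setting ω²r = 3.96g:
ω = √(3.96g / r) = √(3.96 × 10.0 / 4.40) = √9.000 = 3.000 rad/s.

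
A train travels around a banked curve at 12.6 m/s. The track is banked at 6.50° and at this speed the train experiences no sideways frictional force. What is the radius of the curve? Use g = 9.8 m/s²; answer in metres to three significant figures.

142 m

Frictionless banking: tanθ = v²/(rg), so r = v²/(g tanθ).
r = (12.6)²/(9.8 × tan 6.50°) = 158.8/(9.8 × 0.1139) = 158.8/1.117 = 142.2 m.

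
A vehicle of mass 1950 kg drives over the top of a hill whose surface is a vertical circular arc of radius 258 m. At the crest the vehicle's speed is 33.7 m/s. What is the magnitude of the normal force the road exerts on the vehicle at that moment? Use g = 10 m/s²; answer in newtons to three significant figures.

10900 N

At the crest the centripetal acceleration points downward (toward the centre of the arc), so mg − N = mv²/r.
N = m(g − v²/r) = 1950 × (10.0 − (33.7)²/258) = 1950 × (10.0 − 4.402) = 1950 × 5.598 = 10920 N.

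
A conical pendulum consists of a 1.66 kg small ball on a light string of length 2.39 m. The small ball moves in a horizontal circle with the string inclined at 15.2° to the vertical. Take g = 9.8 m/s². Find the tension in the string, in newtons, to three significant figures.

Vertically the bob has no acceleration, so T cosθ = mg.
T = mg/cosθ = 1.66 × 9.8 / cos 15.2° = 16.27/0.9650 = 16.86 N.

16.9 N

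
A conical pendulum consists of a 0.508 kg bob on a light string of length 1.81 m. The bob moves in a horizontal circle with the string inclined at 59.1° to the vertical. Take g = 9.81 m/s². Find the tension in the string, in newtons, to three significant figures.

9.70 N

Vertically the bob has no acceleration, so T cosθ = mg.
T = mg/cosθ = 0.508 × 9.81 / cos 59.1° = 4.983/0.5135 = 9.704 N.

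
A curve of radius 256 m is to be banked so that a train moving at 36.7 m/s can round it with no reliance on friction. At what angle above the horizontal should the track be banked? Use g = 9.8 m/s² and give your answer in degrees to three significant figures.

28.2°

For a frictionless banked turn: horizontally N sinθ = mv²/r and vertically N cosθ = mg.
Dividing: tanθ = v²/(r g) = (36.7)²/(256 × 9.8) = 1347/2509 = 0.5369.
θ = arctan(0.5369) = 28.23°.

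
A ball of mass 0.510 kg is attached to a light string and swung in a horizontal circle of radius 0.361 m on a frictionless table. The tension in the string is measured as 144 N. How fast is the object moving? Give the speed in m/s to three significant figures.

10.1 m/s

T = m v²/r ⇒ v = √(T r / m) = √(144 × 0.361 / 0.510) = √101.9 = 10.10 m/s.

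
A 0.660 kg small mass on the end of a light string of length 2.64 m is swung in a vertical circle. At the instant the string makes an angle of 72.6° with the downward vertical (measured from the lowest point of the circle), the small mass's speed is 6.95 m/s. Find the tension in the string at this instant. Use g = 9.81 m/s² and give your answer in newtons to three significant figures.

14.0 N

Take the radial direction toward the centre of the circle as positive. The component of the weight along the string toward the centre is −mg cos φ (φ measured from the bottom), so Newton's second law along the string gives T − mg cos φ = m v²/r.
cos 72.6° = 0.2990, so T = m(v²/r + g cos φ) = 0.660 × ((6.95)²/2.64 + 9.81 × 0.2990) = 0.660 × (18.30 + (2.934)) = 0.660 × 21.23 = 14.01 N.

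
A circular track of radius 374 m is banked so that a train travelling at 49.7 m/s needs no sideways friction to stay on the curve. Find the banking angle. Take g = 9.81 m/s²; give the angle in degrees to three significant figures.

34.0°

With no friction, the horizontal component of the normal force provides the centripetal force: N sinθ = mv²/r, while N cosθ = mg vertically.
Dividing: tanθ = v²/(r g) = (49.7)²/(374 × 9.81) = 2470/3669 = 0.6732.
θ = arctan(0.6732) = 33.95°.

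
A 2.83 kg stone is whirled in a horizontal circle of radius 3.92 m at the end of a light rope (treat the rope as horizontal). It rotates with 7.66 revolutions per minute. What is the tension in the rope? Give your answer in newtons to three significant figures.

ω = 7.66 rev/min × 2π/60 = 0.8022 rad/s, so v = ωr = 0.8022 × 3.92 = 3.144 m/s.
The tension is the only horizontal force, so it supplies the full centripetal force: T = m v²/r = 2.83 × (3.144)²/3.92 = 2.83 × 9.888/3.92 = 7.138 N.

7.14 N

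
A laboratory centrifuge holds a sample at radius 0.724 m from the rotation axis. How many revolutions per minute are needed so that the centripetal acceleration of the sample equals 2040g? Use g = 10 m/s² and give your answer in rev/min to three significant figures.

Require ω²r = 2040g, so ω = √(2040 × 10.0/0.724) = 167.9 rad/s.
In rev/min: ω × 60/(2π) = 167.9 × 60/(2π) = 1603 rev/min.

1600 rev/min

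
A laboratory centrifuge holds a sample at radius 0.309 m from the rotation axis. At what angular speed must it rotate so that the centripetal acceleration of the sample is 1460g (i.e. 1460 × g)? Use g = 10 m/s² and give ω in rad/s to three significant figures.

217 rad/s

Centripetal acceleration a_c = ω²r. Setting ω²r = 1460g:
ω = √(1460g / r) = √(1460 × 10.0 / 0.309) = √47250 = 217.4 rad/s.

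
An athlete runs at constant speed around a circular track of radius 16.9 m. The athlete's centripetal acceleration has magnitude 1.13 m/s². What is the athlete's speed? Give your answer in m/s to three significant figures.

4.37 m/s

a_c = v²/r ⇒ v = √(a_c · r) = √(1.13 × 16.9) = √19.10 = 4.370 m/s.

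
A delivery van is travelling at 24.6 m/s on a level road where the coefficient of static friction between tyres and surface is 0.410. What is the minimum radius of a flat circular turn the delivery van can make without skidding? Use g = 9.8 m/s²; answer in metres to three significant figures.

At the limit, μ_s m g = m v²/r, so r_min = v²/(μ_s g) = (24.6)²/(0.410 × 9.8) = 605.2/4.018 = 150.6 m.

151 m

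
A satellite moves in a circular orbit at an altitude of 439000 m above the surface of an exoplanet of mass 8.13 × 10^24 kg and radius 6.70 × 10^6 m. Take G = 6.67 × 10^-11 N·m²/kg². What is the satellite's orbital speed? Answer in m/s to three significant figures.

8720 m/s

Orbital radius r = R + h = 6.70 × 10^6 + 439000 = 7.139 × 10^6 m.
Gravity supplies the centripetal force: G M m / r² = m v² / r, so v = √(GM/r).
v = √(6.67 × 10^-11 × 8.13 × 10^24 / 7.139 × 10^6) = √(7.596 × 10^7) = 8715 m/s.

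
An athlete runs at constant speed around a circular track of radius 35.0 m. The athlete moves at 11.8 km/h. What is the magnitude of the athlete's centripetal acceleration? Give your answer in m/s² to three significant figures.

v = 11.8 km/h = 11.8/3.6 = 3.278 m/s.
a_c = v²/r = (3.278)²/35.0 = 10.74/35.0 = 0.3070 m/s².

0.307 m/s²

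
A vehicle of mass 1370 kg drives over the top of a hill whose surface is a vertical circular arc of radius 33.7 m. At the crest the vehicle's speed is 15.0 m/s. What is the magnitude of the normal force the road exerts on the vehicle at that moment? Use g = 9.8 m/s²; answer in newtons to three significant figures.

4280 N

At the crest the centripetal acceleration points downward (toward the centre of the arc), so mg − N = mv²/r.
N = m(g − v²/r) = 1370 × (9.8 − (15.0)²/33.7) = 1370 × (9.8 − 6.677) = 1370 × 3.123 = 4279 N.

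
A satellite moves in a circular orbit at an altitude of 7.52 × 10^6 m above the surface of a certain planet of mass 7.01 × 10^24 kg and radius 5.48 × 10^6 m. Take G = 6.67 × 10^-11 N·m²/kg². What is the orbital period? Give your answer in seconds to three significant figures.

r = R + h = 5.48 × 10^6 + 7.52 × 10^6 = 1.300 × 10^7 m. Gravity provides the centripetal force: G M m / r² = m v² / r ⇒ v = √(GM/r) = 5997 m/s.
T = 2πr/v = 2π × 1.300 × 10^7 / 5997 = 13620 s.

13600 s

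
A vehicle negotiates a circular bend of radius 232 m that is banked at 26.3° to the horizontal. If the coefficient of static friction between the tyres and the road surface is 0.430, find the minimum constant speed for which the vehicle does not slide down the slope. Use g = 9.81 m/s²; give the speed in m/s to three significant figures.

11.0 m/s

At the minimum speed, friction acts up the slope at its limiting value f = μN. Radially (horizontal, toward centre): N sinθ − μN cosθ = mv²/r. Vertically: N cosθ + μN sinθ = mg.
Dividing: v² = r g (sinθ − μcosθ)/(cosθ + μsinθ).
sinθ − μcosθ = 0.4431 − 0.430×0.8965 = 0.05758; cosθ + μsinθ = 0.8965 + 0.430×0.4431 = 1.087.
v² = 232 × 9.81 × 0.05758/1.087 = 120.6 m²/s², so v = 10.98 m/s.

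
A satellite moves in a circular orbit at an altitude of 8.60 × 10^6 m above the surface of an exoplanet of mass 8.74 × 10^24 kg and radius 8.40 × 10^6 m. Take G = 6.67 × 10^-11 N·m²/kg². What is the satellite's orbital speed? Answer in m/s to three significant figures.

5860 m/s

Orbital radius r = R + h = 8.40 × 10^6 + 8.60 × 10^6 = 1.700 × 10^7 m.
Gravity supplies the centripetal force: G M m / r² = m v² / r, so v = √(GM/r).
v = √(6.67 × 10^-11 × 8.74 × 10^24 / 1.700 × 10^7) = √(3.429 × 10^7) = 5856 m/s.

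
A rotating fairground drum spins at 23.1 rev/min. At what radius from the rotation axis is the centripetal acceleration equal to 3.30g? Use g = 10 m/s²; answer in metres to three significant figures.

ω = 23.1 rev/min × 2π/60 = 2.419 rad/s.
a_c = ω²r = 3.30g ⇒ r = 3.30 × 10.0 / (2.419)² = 33.00/5.852 = 5.639 m.

5.64 m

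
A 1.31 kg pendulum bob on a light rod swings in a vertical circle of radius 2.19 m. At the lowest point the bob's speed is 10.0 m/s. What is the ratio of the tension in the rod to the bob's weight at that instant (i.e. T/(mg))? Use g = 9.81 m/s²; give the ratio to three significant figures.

At the bottom, T − mg = mv²/r, so T = m(v²/r + g) and T/(mg) = v²/(rg) + 1 = (10.0)²/(2.19 × 9.81) + 1 = 4.655 + 1 = 5.655.

5.65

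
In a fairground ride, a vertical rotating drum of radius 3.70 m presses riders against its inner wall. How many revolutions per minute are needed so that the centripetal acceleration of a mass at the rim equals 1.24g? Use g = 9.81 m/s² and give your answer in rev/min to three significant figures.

Require ω²r = 1.24g, so ω = √(1.24 × 9.81/3.70) = 1.813 rad/s.
In rev/min: ω × 60/(2π) = 1.813 × 60/(2π) = 17.31 rev/min.

17.3 rev/min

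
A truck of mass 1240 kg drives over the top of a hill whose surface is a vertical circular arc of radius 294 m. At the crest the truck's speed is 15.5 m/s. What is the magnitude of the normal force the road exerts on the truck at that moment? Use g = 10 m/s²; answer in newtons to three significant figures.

11400 N

At the crest the centripetal acceleration points downward (toward the centre of the arc), so mg − N = mv²/r.
N = m(g − v²/r) = 1240 × (10.0 − (15.5)²/294) = 1240 × (10.0 − 0.8172) = 1240 × 9.183 = 11390 N.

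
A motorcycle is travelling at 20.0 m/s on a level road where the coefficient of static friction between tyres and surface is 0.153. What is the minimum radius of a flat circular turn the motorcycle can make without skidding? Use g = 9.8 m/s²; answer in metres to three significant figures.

At the limit, μ_s m g = m v²/r, so r_min = v²/(μ_s g) = (20.0)²/(0.153 × 9.8) = 400.0/1.499 = 266.8 m.

267 m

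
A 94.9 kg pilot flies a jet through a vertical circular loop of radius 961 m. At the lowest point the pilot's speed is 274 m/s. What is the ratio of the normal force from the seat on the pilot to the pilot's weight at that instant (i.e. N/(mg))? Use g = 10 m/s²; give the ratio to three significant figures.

8.81

At the bottom, N − mg = mv²/r, so N = m(v²/r + g) and N/(mg) = v²/(rg) + 1 = (274)²/(961 × 10.0) + 1 = 7.812 + 1 = 8.812.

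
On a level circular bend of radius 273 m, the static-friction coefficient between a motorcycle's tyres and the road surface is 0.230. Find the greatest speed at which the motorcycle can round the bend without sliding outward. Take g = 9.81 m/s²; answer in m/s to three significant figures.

24.8 m/s

The only inward force on a level bend is static friction, so at the limit f_s = μ_s N = μ_s m g = m v²/r.
Mass cancels: v_max = √(μ_s g r) = √(0.230 × 9.81 × 273) = √616.0 = 24.82 m/s.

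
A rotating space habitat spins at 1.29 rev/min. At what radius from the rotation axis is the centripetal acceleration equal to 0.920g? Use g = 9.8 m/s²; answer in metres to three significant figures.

ω = 1.29 rev/min × 2π/60 = 0.1351 rad/s.
a_c = ω²r = 0.920g ⇒ r = 0.920 × 9.8 / (0.1351)² = 9.016/0.01825 = 494.1 m.

494 m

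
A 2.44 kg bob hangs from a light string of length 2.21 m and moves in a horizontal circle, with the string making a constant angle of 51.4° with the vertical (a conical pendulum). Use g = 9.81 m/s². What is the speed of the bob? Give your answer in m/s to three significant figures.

The radius of the circle is r = L sinθ = 2.21 × sin 51.4° = 1.727 m.
Horizontally T sinθ = mv²/r and vertically T cosθ = mg, so tanθ = v²/(rg).
v = √(r g tanθ) = √(1.727 × 9.81 × 1.253) = √21.22 = 4.607 m/s.

4.61 m/s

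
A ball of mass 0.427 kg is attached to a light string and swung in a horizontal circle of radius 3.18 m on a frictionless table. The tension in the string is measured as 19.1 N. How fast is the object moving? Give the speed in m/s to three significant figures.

11.9 m/s

T = m v²/r ⇒ v = √(T r / m) = √(19.1 × 3.18 / 0.427) = √142.2 = 11.93 m/s.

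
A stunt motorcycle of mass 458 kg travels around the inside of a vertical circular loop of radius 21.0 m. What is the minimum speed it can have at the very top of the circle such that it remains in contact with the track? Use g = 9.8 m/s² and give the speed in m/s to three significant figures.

At the highest point the centre is directly below, so both the weight and N act inward: N + mg = mv²/r.
At minimum speed N → 0, so mg = mv_min²/r ⇒ v_min = √(g r) = √(9.8 × 21.0) = 14.35 m/s.

14.3 m/s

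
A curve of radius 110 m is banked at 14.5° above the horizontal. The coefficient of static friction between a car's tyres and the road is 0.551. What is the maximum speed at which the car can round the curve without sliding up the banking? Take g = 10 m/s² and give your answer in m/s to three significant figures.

At the maximum speed, friction acts down the slope at its limiting value f = μN. Radially (horizontal, toward centre): N sinθ + μN cosθ = mv²/r. Vertically: N cosθ − μN sinθ = mg.
Dividing: v² = r g (sinθ + μcosθ)/(cosθ − μsinθ).
sinθ + μcosθ = 0.2504 + 0.551×0.9681 = 0.7838; cosθ − μsinθ = 0.9681 − 0.551×0.2504 = 0.8302.
v² = 110 × 10.0 × 0.7838/0.8302 = 1039 m²/s², so v = 32.23 m/s.

32.2 m/s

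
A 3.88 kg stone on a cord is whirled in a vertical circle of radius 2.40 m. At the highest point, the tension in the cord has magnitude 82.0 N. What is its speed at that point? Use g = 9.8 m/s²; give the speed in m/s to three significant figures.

At the top, T + mg = mv²/r, so v = √(r(T/m + g)) = √(2.40 × (82.0/3.88 + 9.8)) = √(2.40 × 30.93) = √74.24 = 8.616 m/s.

8.62 m/s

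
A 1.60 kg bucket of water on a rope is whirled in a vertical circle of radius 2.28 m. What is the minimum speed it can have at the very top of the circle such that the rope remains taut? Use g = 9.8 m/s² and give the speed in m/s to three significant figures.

At the highest point the centre is directly below, so both the weight and T act inward: T + mg = mv²/r.
At minimum speed T → 0, so mg = mv_min²/r ⇒ v_min = √(g r) = √(9.8 × 2.28) = 4.727 m/s.

4.73 m/s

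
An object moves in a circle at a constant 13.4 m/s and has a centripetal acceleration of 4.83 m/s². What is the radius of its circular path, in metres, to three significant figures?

a_c = v²/r ⇒ r = v²/a_c = (13.4)²/4.83 = 179.6/4.83 = 37.18 m.

37.2 m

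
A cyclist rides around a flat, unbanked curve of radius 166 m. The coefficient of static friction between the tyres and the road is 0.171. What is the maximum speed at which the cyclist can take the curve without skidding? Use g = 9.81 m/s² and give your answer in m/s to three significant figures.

Friction provides the centripetal force on a flat curve. At maximum speed it is at its limiting value: μ_s m g = m v²/r.
Mass cancels: v_max = √(μ_s g r) = √(0.171 × 9.81 × 166) = √278.5 = 16.69 m/s.

16.7 m/s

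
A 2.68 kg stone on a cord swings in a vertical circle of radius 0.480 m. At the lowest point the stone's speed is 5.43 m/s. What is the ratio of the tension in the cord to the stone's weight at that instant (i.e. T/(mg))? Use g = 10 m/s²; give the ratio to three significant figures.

At the bottom, T − mg = mv²/r, so T = m(v²/r + g) and T/(mg) = v²/(rg) + 1 = (5.43)²/(0.480 × 10.0) + 1 = 6.143 + 1 = 7.143.

7.14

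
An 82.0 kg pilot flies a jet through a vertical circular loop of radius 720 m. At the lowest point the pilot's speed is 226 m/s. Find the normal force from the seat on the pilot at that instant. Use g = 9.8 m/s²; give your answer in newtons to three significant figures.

At the lowest point, N points up (toward the centre) and the weight mg points down (away from the centre), so the net inward force is N − mg = mv²/r.
N = m(v²/r + g) = 82.0 × ((226)²/720 + 9.8) = 82.0 × (70.94 + 9.8) = 82.0 × 80.74 = 6621 N.

6620 N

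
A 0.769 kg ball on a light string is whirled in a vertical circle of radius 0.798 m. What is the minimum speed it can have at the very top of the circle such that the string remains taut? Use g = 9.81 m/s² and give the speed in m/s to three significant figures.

2.80 m/s

At the highest point the centre is directly below, so both the weight and T act inward: T + mg = mv²/r.
At minimum speed T → 0, so mg = mv_min²/r ⇒ v_min = √(g r) = √(9.81 × 0.798) = 2.798 m/s.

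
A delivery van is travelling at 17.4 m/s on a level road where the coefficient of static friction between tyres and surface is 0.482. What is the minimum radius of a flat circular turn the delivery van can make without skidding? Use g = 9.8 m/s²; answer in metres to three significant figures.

At the limit, μ_s m g = m v²/r, so r_min = v²/(μ_s g) = (17.4)²/(0.482 × 9.8) = 302.8/4.724 = 64.10 m.

64.1 m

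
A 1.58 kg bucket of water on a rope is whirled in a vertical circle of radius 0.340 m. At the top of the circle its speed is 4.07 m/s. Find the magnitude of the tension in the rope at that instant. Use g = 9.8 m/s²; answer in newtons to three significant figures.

At the top, both T and the weight mg point inward (toward the centre), so T + mg = mv²/r.
T = m(v²/r − g) = 1.58 × ((4.07)²/0.340 − 9.8) = 1.58 × (48.72 − 9.8) = 1.58 × 38.92 = 61.49 N.

61.5 N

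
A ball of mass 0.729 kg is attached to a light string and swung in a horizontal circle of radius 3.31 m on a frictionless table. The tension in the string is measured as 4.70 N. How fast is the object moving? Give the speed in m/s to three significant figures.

T = m v²/r ⇒ v = √(T r / m) = √(4.70 × 3.31 / 0.729) = √21.34 = 4.620 m/s.

4.62 m/s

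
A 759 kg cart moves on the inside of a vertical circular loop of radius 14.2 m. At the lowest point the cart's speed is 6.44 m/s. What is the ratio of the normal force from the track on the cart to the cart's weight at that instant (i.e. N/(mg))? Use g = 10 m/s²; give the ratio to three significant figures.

1.29

At the bottom, N − mg = mv²/r, so N = m(v²/r + g) and N/(mg) = v²/(rg) + 1 = (6.44)²/(14.2 × 10.0) + 1 = 0.2921 + 1 = 1.292.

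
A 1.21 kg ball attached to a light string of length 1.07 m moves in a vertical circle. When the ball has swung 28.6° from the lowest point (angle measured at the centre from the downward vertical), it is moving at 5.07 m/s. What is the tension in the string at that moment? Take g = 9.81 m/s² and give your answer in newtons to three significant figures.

39.5 N

Take the radial direction toward the centre of the circle as positive. The component of the weight along the string toward the centre is −mg cos φ (φ measured from the bottom), so Newton's second law along the string gives T − mg cos φ = m v²/r.
cos 28.6° = 0.8780, so T = m(v²/r + g cos φ) = 1.21 × ((5.07)²/1.07 + 9.81 × 0.8780) = 1.21 × (24.02 + (8.613)) = 1.21 × 32.64 = 39.49 N.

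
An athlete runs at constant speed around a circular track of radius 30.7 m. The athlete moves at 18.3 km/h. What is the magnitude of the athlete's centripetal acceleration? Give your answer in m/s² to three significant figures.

v = 18.3 km/h = 18.3/3.6 = 5.083 m/s.
a_c = v²/r = (5.083)²/30.7 = 25.84/30.7 = 0.8417 m/s².

0.842 m/s²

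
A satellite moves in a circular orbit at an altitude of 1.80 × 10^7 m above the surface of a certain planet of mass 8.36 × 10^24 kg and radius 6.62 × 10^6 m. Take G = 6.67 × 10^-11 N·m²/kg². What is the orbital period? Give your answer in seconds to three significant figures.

32500 s

r = R + h = 6.62 × 10^6 + 1.80 × 10^7 = 2.462 × 10^7 m. Gravity provides the centripetal force: G M m / r² = m v² / r ⇒ v = √(GM/r) = 4759 m/s.
T = 2πr/v = 2π × 2.462 × 10^7 / 4759 = 32500 s.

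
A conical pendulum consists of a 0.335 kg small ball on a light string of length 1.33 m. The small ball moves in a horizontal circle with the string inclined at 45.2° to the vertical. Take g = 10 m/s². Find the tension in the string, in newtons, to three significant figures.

4.75 N

Vertically the bob has no acceleration, so T cosθ = mg.
T = mg/cosθ = 0.335 × 10.0 / cos 45.2° = 3.350/0.7046 = 4.754 N.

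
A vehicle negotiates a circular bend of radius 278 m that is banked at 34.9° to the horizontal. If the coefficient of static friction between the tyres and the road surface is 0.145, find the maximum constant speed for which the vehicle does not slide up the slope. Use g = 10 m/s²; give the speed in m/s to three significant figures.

51.0 m/s

At the maximum speed, friction acts down the slope at its limiting value f = μN. Radially (horizontal, toward centre): N sinθ + μN cosθ = mv²/r. Vertically: N cosθ − μN sinθ = mg.
Dividing: v² = r g (sinθ + μcosθ)/(cosθ − μsinθ).
sinθ + μcosθ = 0.5721 + 0.145×0.8202 = 0.6911; cosθ − μsinθ = 0.8202 − 0.145×0.5721 = 0.7372.
v² = 278 × 10.0 × 0.6911/0.7372 = 2606 m²/s², so v = 51.05 m/s.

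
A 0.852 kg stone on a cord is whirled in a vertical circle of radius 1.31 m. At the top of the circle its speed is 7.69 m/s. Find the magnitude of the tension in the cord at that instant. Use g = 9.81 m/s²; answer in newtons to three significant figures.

At the top, both T and the weight mg point inward (toward the centre), so T + mg = mv²/r.
T = m(v²/r − g) = 0.852 × ((7.69)²/1.31 − 9.81) = 0.852 × (45.14 − 9.81) = 0.852 × 35.33 = 30.10 N.

30.1 N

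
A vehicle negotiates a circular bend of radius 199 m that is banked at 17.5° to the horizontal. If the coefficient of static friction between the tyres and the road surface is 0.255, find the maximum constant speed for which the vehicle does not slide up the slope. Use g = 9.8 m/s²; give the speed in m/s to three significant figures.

At the maximum speed, friction acts down the slope at its limiting value f = μN. Radially (horizontal, toward centre): N sinθ + μN cosθ = mv²/r. Vertically: N cosθ − μN sinθ = mg.
Dividing: v² = r g (sinθ + μcosθ)/(cosθ − μsinθ).
sinθ + μcosθ = 0.3007 + 0.255×0.9537 = 0.5439; cosθ − μsinθ = 0.9537 − 0.255×0.3007 = 0.8770.
v² = 199 × 9.8 × 0.5439/0.8770 = 1209 m²/s², so v = 34.78 m/s.

34.8 m/s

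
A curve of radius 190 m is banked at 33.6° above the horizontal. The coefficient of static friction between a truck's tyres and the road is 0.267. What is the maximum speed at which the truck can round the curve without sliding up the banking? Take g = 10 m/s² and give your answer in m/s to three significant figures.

46.4 m/s

At the maximum speed, friction acts down the slope at its limiting value f = μN. Radially (horizontal, toward centre): N sinθ + μN cosθ = mv²/r. Vertically: N cosθ − μN sinθ = mg.
Dividing: v² = r g (sinθ + μcosθ)/(cosθ − μsinθ).
sinθ + μcosθ = 0.5534 + 0.267×0.8329 = 0.7758; cosθ − μsinθ = 0.8329 − 0.267×0.5534 = 0.6852.
v² = 190 × 10.0 × 0.7758/0.6852 = 2151 m²/s², so v = 46.38 m/s.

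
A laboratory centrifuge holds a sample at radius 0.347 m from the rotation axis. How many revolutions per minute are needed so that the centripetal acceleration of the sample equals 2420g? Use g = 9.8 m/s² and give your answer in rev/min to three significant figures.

2500 rev/min

Require ω²r = 2420g, so ω = √(2420 × 9.8/0.347) = 261.4 rad/s.
In rev/min: ω × 60/(2π) = 261.4 × 60/(2π) = 2496 rev/min.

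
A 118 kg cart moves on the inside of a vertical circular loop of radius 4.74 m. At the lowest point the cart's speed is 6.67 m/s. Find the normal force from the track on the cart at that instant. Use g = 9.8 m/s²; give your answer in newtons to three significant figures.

At the lowest point, N points up (toward the centre) and the weight mg points down (away from the centre), so the net inward force is N − mg = mv²/r.
N = m(v²/r + g) = 118 × ((6.67)²/4.74 + 9.8) = 118 × (9.386 + 9.8) = 118 × 19.19 = 2264 N.

2260 N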